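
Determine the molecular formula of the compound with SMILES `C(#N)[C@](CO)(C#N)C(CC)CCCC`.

C11H18N2O

Heavy atoms from the SMILES: 11 C, 2 N, 1 O.
Implicit hydrogens by atom environment:
  5 × C: 2 H each → 10
  3 × C: no H
  2 × C: 3 H each → 6
  2 × N: no H
  1 × C: 1 H
  1 × O: 1 H
  Total hydrogens = 18.
Molecular formula: C11H18N2O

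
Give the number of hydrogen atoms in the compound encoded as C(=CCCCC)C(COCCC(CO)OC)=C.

Hydrogens are implicit in SMILES; fill each atom to its normal valence:
  8 × C: 2 H each → 16
  3 × C: 1 H each → 3
  2 × C: 3 H each → 6
  2 × O: no H
  1 × C: no H
  1 × O: 1 H
  Total hydrogens = 26.

26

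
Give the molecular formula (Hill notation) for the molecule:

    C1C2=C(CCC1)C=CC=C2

C10H12

Heavy atoms from the SMILES: 10 C.
Implicit hydrogens by atom environment:
  4 × C: 2 H each → 8
  4 × C (aromatic): 1 H each → 4
  2 × C (aromatic): no H
  Total hydrogens = 12.
Molecular formula: C10H12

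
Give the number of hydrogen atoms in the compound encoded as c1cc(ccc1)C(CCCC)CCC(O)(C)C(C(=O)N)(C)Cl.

Hydrogens are implicit in SMILES; fill each atom to its normal valence:
  5 × C: 2 H each → 10
  5 × C (aromatic): 1 H each → 5
  3 × C: 3 H each → 9
  3 × C: no H
  1 × C: 1 H
  1 × C (aromatic): no H
  1 × Cl: no H
  1 × N: 2 H
  1 × O: 1 H
  1 × O: no H
  Total hydrogens = 28.

28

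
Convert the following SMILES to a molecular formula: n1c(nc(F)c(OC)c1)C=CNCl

Heavy atoms from the SMILES: 7 C, 1 Cl, 1 F, 3 N, 1 O.
Implicit hydrogens by atom environment:
  3 × C (aromatic): no H
  2 × C: 1 H each → 2
  2 × N (aromatic): no H
  1 × C: 3 H
  1 × C (aromatic): 1 H
  1 × Cl: no H
  1 × F: no H
  1 × N: 1 H
  1 × O: no H
  Total hydrogens = 7.
Molecular formula: C7H7ClFN3O

C7H7ClFN3O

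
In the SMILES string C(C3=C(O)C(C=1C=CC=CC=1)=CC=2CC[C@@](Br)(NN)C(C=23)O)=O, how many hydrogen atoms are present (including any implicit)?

Hydrogens are implicit in SMILES; fill each atom to its normal valence:
  6 × C (aromatic): 1 H each → 6
  6 × C (aromatic): no H
  2 × C: 2 H each → 4
  2 × C: 1 H each → 2
  2 × O: 1 H each → 2
  1 × Br: no H
  1 × C: no H
  1 × N: 2 H
  1 × N: 1 H
  1 × O: no H
  Total hydrogens = 17.

17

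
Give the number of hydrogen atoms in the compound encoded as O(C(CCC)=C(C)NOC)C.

17

Hydrogens are implicit in SMILES; fill each atom to its normal valence:
  4 × C: 3 H each → 12
  2 × C: 2 H each → 4
  2 × C: no H
  2 × O: no H
  1 × N: 1 H
  Total hydrogens = 17.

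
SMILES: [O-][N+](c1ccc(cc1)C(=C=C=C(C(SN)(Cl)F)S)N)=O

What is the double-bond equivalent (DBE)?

8

Molecular formula from the SMILES: C11H9ClFN3O2S2.
DoU = (2C + 2 + N − H − X)/2 = (2·11 + 2 + 3 − 9 − 2)/2 = 16/2 = 8.
(Structurally: 1 ring(s) + 7 π bond(s) = 8.)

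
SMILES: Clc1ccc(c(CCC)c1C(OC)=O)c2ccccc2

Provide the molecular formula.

C17H17ClO2

Heavy atoms from the SMILES: 17 C, 1 Cl, 2 O.
Implicit hydrogens by atom environment:
  7 × C (aromatic): 1 H each → 7
  5 × C (aromatic): no H
  2 × C: 3 H each → 6
  2 × C: 2 H each → 4
  2 × O: no H
  1 × C: no H
  1 × Cl: no H
  Total hydrogens = 17.
Molecular formula: C17H17ClO2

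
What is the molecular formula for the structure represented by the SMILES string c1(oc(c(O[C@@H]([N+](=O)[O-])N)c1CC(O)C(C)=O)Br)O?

C9H11BrN2O7

Heavy atoms from the SMILES: 1 Br, 9 C, 2 N, 7 O.
Implicit hydrogens by atom environment:
  4 × C (aromatic): no H
  3 × O: no H
  2 × C: 1 H each → 2
  2 × O: 1 H each → 2
  1 × Br: no H
  1 × C: 3 H
  1 × C: 2 H
  1 × C: no H
  1 × N: 2 H
  1 × N (charge +1): no H
  1 × O (aromatic): no H
  1 × O (charge -1): no H
  Total hydrogens = 11.
Molecular formula: C9H11BrN2O7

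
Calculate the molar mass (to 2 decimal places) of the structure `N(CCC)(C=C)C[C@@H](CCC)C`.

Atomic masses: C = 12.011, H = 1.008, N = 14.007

Molecular formula: C11H23N.
M = 11×12.011 + 23×1.008 + 1×14.007 = 169.31 g/mol.

169.31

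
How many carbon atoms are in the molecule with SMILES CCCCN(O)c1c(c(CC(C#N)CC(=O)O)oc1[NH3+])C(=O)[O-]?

14

The symbol for carbon appears 14 times in the SMILES. Lowercase c denotes aromatic carbon and counts toward C.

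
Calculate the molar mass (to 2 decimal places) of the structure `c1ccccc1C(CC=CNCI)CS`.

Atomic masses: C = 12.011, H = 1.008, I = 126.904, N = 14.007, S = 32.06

Molecular formula: C12H16INS.
M = 12×12.011 + 16×1.008 + 1×126.904 + 1×14.007 + 1×32.06 = 333.23 g/mol.

333.23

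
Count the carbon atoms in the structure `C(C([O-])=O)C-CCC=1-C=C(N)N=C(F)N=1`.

The symbol for carbon appears 9 times in the SMILES.

9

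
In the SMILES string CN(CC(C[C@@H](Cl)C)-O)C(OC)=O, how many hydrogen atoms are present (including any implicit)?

Hydrogens are implicit in SMILES; fill each atom to its normal valence:
  3 × C: 3 H each → 9
  2 × C: 2 H each → 4
  2 × C: 1 H each → 2
  2 × O: no H
  1 × C: no H
  1 × Cl: no H
  1 × N: no H
  1 × O: 1 H
  Total hydrogens = 16.

16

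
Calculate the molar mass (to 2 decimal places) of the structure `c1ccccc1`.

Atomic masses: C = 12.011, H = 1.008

78.11

Molecular formula: C6H6.
M = 6×12.011 + 6×1.008 = 78.11 g/mol.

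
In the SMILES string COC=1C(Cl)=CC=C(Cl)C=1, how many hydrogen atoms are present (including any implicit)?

6

Hydrogens are implicit in SMILES; fill each atom to its normal valence:
  3 × C (aromatic): 1 H each → 3
  3 × C (aromatic): no H
  2 × Cl: no H
  1 × C: 3 H
  1 × O: no H
  Total hydrogens = 6.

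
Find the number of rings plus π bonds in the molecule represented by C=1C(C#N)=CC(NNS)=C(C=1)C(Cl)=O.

Molecular formula from the SMILES: C8H6ClN3OS.
DoU = (2C + 2 + N − H − X)/2 = (2·8 + 2 + 3 − 6 − 1)/2 = 14/2 = 7.
(Structurally: 1 ring(s) + 6 π bond(s) = 7.)

7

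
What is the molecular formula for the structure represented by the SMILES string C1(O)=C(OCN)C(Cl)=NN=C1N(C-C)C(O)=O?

C8H11ClN4O4

Heavy atoms from the SMILES: 8 C, 1 Cl, 4 N, 4 O.
Implicit hydrogens by atom environment:
  4 × C (aromatic): no H
  2 × C: 2 H each → 4
  2 × N (aromatic): no H
  2 × O: 1 H each → 2
  2 × O: no H
  1 × C: 3 H
  1 × C: no H
  1 × Cl: no H
  1 × N: 2 H
  1 × N: no H
  Total hydrogens = 11.
Molecular formula: C8H11ClN4O4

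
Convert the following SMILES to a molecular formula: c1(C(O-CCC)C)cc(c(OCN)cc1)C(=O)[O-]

C13H18NO4-

Heavy atoms from the SMILES: 13 C, 1 N, 4 O.
Implicit hydrogens by atom environment:
  3 × C: 2 H each → 6
  3 × C (aromatic): 1 H each → 3
  3 × C (aromatic): no H
  3 × O: no H
  2 × C: 3 H each → 6
  1 × C: 1 H
  1 × C: no H
  1 × N: 2 H
  1 × O (charge -1): no H
  Total hydrogens = 18.
Net charge -1.
Molecular formula: C13H18NO4-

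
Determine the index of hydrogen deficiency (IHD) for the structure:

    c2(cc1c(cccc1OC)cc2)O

Molecular formula from the SMILES: C11H10O2.
DoU = (2C + 2 + N − H − X)/2 = (2·11 + 2 + 0 − 10 − 0)/2 = 14/2 = 7.
(Structurally: 2 ring(s) + 5 π bond(s) = 7.)

7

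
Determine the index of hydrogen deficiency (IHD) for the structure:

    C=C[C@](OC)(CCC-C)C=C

Molecular formula from the SMILES: C10H18O.
DoU = (2C + 2 + N − H − X)/2 = (2·10 + 2 + 0 − 18 − 0)/2 = 4/2 = 2.
(Structurally: 0 ring(s) + 2 π bond(s) = 2.)

2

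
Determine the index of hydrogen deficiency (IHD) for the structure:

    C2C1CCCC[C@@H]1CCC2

2

Molecular formula from the SMILES: C10H18.
DoU = (2C + 2 + N − H − X)/2 = (2·10 + 2 + 0 − 18 − 0)/2 = 4/2 = 2.
(Structurally: 2 ring(s) + 0 π bond(s) = 2.)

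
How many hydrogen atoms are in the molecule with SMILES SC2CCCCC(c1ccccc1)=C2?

16

Hydrogens are implicit in SMILES; fill each atom to its normal valence:
  5 × C (aromatic): 1 H each → 5
  4 × C: 2 H each → 8
  2 × C: 1 H each → 2
  1 × C: no H
  1 × C (aromatic): no H
  1 × S: 1 H
  Total hydrogens = 16.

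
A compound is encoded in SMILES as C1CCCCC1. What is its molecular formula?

Heavy atoms from the SMILES: 6 C.
Implicit hydrogens by atom environment:
  6 × C: 2 H each → 12
  Total hydrogens = 12.
Molecular formula: C6H12

C6H12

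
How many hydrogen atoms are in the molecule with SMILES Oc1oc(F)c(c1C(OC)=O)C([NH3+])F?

Hydrogens are implicit in SMILES; fill each atom to its normal valence:
  4 × C (aromatic): no H
  2 × F: no H
  2 × O: no H
  1 × C: 3 H
  1 × C: 1 H
  1 × C: no H
  1 × N (charge +1): 3 H
  1 × O: 1 H
  1 × O (aromatic): no H
  Total hydrogens = 8.

8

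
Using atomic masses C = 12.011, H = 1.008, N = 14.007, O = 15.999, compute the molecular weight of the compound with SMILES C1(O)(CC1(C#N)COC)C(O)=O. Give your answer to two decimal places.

Molecular formula: C7H9NO4.
M = 7×12.011 + 9×1.008 + 1×14.007 + 4×15.999 = 171.15 g/mol.

171.15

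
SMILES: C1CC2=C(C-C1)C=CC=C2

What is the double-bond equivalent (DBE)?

5

Molecular formula from the SMILES: C10H12.
DoU = (2C + 2 + N − H − X)/2 = (2·10 + 2 + 0 − 12 − 0)/2 = 10/2 = 5.
(Structurally: 2 ring(s) + 3 π bond(s) = 5.)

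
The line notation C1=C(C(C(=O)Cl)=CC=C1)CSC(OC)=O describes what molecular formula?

C10H9ClO3S

Heavy atoms from the SMILES: 10 C, 1 Cl, 3 O, 1 S.
Implicit hydrogens by atom environment:
  4 × C (aromatic): 1 H each → 4
  3 × O: no H
  2 × C: no H
  2 × C (aromatic): no H
  1 × C: 3 H
  1 × C: 2 H
  1 × Cl: no H
  1 × S: no H
  Total hydrogens = 9.
Molecular formula: C10H9ClO3S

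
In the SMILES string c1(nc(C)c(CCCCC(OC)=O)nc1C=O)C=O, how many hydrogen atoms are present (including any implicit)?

Hydrogens are implicit in SMILES; fill each atom to its normal valence:
  4 × C: 2 H each → 8
  4 × C (aromatic): no H
  4 × O: no H
  2 × C: 3 H each → 6
  2 × C: 1 H each → 2
  2 × N (aromatic): no H
  1 × C: no H
  Total hydrogens = 16.

16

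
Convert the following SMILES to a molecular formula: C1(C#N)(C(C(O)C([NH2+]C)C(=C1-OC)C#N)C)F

C11H15FN3O2+

Heavy atoms from the SMILES: 11 C, 1 F, 3 N, 2 O.
Implicit hydrogens by atom environment:
  5 × C: no H
  3 × C: 3 H each → 9
  3 × C: 1 H each → 3
  2 × N: no H
  1 × F: no H
  1 × N (charge +1): 2 H
  1 × O: 1 H
  1 × O: no H
  Total hydrogens = 15.
Net charge +1.
Molecular formula: C11H15FN3O2+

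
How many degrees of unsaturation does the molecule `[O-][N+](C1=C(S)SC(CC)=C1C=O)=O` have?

5

Molecular formula from the SMILES: C7H7NO3S2.
DoU = (2C + 2 + N − H − X)/2 = (2·7 + 2 + 1 − 7 − 0)/2 = 10/2 = 5.
(Structurally: 1 ring(s) + 4 π bond(s) = 5.)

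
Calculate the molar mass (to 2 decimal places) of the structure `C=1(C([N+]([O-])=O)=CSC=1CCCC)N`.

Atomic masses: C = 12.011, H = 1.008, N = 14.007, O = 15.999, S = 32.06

200.26

Molecular formula: C8H12N2O2S.
M = 8×12.011 + 12×1.008 + 2×14.007 + 2×15.999 + 1×32.06 = 200.26 g/mol.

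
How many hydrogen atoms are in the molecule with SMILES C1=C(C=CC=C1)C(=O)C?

Hydrogens are implicit in SMILES; fill each atom to its normal valence:
  5 × C (aromatic): 1 H each → 5
  1 × C: 3 H
  1 × C (aromatic): no H
  1 × C: no H
  1 × O: no H
  Total hydrogens = 8.

8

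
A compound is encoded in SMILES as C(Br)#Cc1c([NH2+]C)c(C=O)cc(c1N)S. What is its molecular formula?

C10H10BrN2OS+

Heavy atoms from the SMILES: 1 Br, 10 C, 2 N, 1 O, 1 S.
Implicit hydrogens by atom environment:
  5 × C (aromatic): no H
  2 × C: no H
  1 × Br: no H
  1 × C: 3 H
  1 × C (aromatic): 1 H
  1 × C: 1 H
  1 × N (charge +1): 2 H
  1 × N: 2 H
  1 × O: no H
  1 × S: 1 H
  Total hydrogens = 10.
Net charge +1.
Molecular formula: C10H10BrN2OS+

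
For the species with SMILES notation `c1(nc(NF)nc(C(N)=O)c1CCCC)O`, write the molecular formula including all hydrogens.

Heavy atoms from the SMILES: 9 C, 1 F, 4 N, 2 O.
Implicit hydrogens by atom environment:
  4 × C (aromatic): no H
  3 × C: 2 H each → 6
  2 × N (aromatic): no H
  1 × C: 3 H
  1 × C: no H
  1 × F: no H
  1 × N: 2 H
  1 × N: 1 H
  1 × O: 1 H
  1 × O: no H
  Total hydrogens = 13.
Molecular formula: C9H13FN4O2

C9H13FN4O2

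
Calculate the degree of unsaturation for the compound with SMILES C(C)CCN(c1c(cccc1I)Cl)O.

4

Molecular formula from the SMILES: C10H13ClINO.
DoU = (2C + 2 + N − H − X)/2 = (2·10 + 2 + 1 − 13 − 2)/2 = 8/2 = 4.
(Structurally: 1 ring(s) + 3 π bond(s) = 4.)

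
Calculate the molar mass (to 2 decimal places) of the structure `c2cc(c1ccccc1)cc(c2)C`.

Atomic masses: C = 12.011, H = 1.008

Molecular formula: C13H12.
M = 13×12.011 + 12×1.008 = 168.24 g/mol.

168.24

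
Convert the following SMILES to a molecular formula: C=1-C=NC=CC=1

C5H5N

Heavy atoms from the SMILES: 5 C, 1 N.
Implicit hydrogens by atom environment:
  5 × C (aromatic): 1 H each → 5
  1 × N (aromatic): no H
  Total hydrogens = 5.
Molecular formula: C5H5N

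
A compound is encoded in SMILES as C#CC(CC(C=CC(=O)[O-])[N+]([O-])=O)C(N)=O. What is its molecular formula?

Heavy atoms from the SMILES: 9 C, 2 N, 5 O.
Implicit hydrogens by atom environment:
  5 × C: 1 H each → 5
  3 × C: no H
  3 × O: no H
  2 × O (charge -1): no H
  1 × C: 2 H
  1 × N: 2 H
  1 × N (charge +1): no H
  Total hydrogens = 9.
Net charge -1.
Molecular formula: C9H9N2O5-

C9H9N2O5-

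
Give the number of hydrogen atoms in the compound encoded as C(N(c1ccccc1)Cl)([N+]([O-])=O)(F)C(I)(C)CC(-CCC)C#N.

Hydrogens are implicit in SMILES; fill each atom to its normal valence:
  5 × C (aromatic): 1 H each → 5
  3 × C: 2 H each → 6
  3 × C: no H
  2 × C: 3 H each → 6
  2 × N: no H
  1 × C: 1 H
  1 × C (aromatic): no H
  1 × Cl: no H
  1 × F: no H
  1 × I: no H
  1 × N (charge +1): no H
  1 × O: no H
  1 × O (charge -1): no H
  Total hydrogens = 18.

18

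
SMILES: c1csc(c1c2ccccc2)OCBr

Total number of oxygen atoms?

The symbol for oxygen appears 1 time in the SMILES.

1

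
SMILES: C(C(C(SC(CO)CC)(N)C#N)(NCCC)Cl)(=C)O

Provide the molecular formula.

C12H22ClN3O2S

Heavy atoms from the SMILES: 12 C, 1 Cl, 3 N, 2 O, 1 S.
Implicit hydrogens by atom environment:
  5 × C: 2 H each → 10
  4 × C: no H
  2 × C: 3 H each → 6
  2 × O: 1 H each → 2
  1 × C: 1 H
  1 × Cl: no H
  1 × N: 2 H
  1 × N: 1 H
  1 × N: no H
  1 × S: no H
  Total hydrogens = 22.
Molecular formula: C12H22ClN3O2S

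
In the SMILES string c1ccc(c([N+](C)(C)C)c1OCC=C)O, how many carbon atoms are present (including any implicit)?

The symbol for carbon appears 12 times in the SMILES. Lowercase c denotes aromatic carbon and counts toward C.

12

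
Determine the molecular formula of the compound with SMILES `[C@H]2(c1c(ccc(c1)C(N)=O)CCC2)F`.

C11H12FNO

Heavy atoms from the SMILES: 11 C, 1 F, 1 N, 1 O.
Implicit hydrogens by atom environment:
  3 × C: 2 H each → 6
  3 × C (aromatic): 1 H each → 3
  3 × C (aromatic): no H
  1 × C: 1 H
  1 × C: no H
  1 × F: no H
  1 × N: 2 H
  1 × O: no H
  Total hydrogens = 12.
Molecular formula: C11H12FNO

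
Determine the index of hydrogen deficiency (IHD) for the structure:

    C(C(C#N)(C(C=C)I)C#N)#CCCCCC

Molecular formula from the SMILES: C13H15IN2.
DoU = (2C + 2 + N − H − X)/2 = (2·13 + 2 + 2 − 15 − 1)/2 = 14/2 = 7.
(Structurally: 0 ring(s) + 7 π bond(s) = 7.)

7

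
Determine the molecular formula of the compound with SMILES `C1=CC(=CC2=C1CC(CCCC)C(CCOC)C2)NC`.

Heavy atoms from the SMILES: 18 C, 1 N, 1 O.
Implicit hydrogens by atom environment:
  7 × C: 2 H each → 14
  3 × C: 3 H each → 9
  3 × C (aromatic): 1 H each → 3
  3 × C (aromatic): no H
  2 × C: 1 H each → 2
  1 × N: 1 H
  1 × O: no H
  Total hydrogens = 29.
Molecular formula: C18H29NO

C18H29NO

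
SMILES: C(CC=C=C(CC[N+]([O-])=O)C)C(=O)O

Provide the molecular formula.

C9H13NO4

Heavy atoms from the SMILES: 9 C, 1 N, 4 O.
Implicit hydrogens by atom environment:
  4 × C: 2 H each → 8
  3 × C: no H
  2 × O: no H
  1 × C: 3 H
  1 × C: 1 H
  1 × N (charge +1): no H
  1 × O: 1 H
  1 × O (charge -1): no H
  Total hydrogens = 13.
Molecular formula: C9H13NO4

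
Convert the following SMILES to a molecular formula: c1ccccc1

Heavy atoms from the SMILES: 6 C.
Implicit hydrogens by atom environment:
  6 × C (aromatic): 1 H each → 6
  Total hydrogens = 6.
Molecular formula: C6H6

C6H6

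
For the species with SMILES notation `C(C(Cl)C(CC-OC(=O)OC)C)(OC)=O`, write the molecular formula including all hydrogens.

Heavy atoms from the SMILES: 9 C, 1 Cl, 5 O.
Implicit hydrogens by atom environment:
  5 × O: no H
  3 × C: 3 H each → 9
  2 × C: 2 H each → 4
  2 × C: 1 H each → 2
  2 × C: no H
  1 × Cl: no H
  Total hydrogens = 15.
Molecular formula: C9H15ClO5

C9H15ClO5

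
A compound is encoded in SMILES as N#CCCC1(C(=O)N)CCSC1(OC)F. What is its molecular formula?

Heavy atoms from the SMILES: 9 C, 1 F, 2 N, 2 O, 1 S.
Implicit hydrogens by atom environment:
  4 × C: 2 H each → 8
  4 × C: no H
  2 × O: no H
  1 × C: 3 H
  1 × F: no H
  1 × N: 2 H
  1 × N: no H
  1 × S: no H
  Total hydrogens = 13.
Molecular formula: C9H13FN2O2S

C9H13FN2O2S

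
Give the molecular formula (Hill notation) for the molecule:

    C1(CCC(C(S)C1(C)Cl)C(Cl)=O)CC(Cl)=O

Heavy atoms from the SMILES: 10 C, 3 Cl, 2 O, 1 S.
Implicit hydrogens by atom environment:
  3 × C: 2 H each → 6
  3 × C: 1 H each → 3
  3 × C: no H
  3 × Cl: no H
  2 × O: no H
  1 × C: 3 H
  1 × S: 1 H
  Total hydrogens = 13.
Molecular formula: C10H13Cl3O2S

C10H13Cl3O2S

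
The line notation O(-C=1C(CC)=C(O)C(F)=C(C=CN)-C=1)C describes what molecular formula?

Heavy atoms from the SMILES: 11 C, 1 F, 1 N, 2 O.
Implicit hydrogens by atom environment:
  5 × C (aromatic): no H
  2 × C: 3 H each → 6
  2 × C: 1 H each → 2
  1 × C: 2 H
  1 × C (aromatic): 1 H
  1 × F: no H
  1 × N: 2 H
  1 × O: 1 H
  1 × O: no H
  Total hydrogens = 14.
Molecular formula: C11H14FNO2

C11H14FNO2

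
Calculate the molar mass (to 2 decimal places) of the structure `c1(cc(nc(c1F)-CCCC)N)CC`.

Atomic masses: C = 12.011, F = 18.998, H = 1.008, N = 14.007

Molecular formula: C11H17FN2.
M = 11×12.011 + 1×18.998 + 17×1.008 + 2×14.007 = 196.27 g/mol.

196.27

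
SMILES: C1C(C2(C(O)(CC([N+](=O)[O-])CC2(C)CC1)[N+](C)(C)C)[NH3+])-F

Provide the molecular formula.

[C14H28FN3O3]2+

Heavy atoms from the SMILES: 14 C, 1 F, 3 N, 3 O.
Implicit hydrogens by atom environment:
  5 × C: 2 H each → 10
  4 × C: 3 H each → 12
  3 × C: no H
  2 × C: 1 H each → 2
  2 × N (charge +1): no H
  1 × F: no H
  1 × N (charge +1): 3 H
  1 × O: 1 H
  1 × O: no H
  1 × O (charge -1): no H
  Total hydrogens = 28.
Net charge +2.
Molecular formula: [C14H28FN3O3]2+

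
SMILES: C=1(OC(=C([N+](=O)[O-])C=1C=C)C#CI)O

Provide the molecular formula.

Heavy atoms from the SMILES: 8 C, 1 I, 1 N, 4 O.
Implicit hydrogens by atom environment:
  4 × C (aromatic): no H
  2 × C: no H
  1 × C: 2 H
  1 × C: 1 H
  1 × I: no H
  1 × N (charge +1): no H
  1 × O: 1 H
  1 × O (aromatic): no H
  1 × O: no H
  1 × O (charge -1): no H
  Total hydrogens = 4.
Molecular formula: C8H4INO4

C8H4INO4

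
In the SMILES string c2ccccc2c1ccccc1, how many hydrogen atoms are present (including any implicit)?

10

Hydrogens are implicit in SMILES; fill each atom to its normal valence:
  10 × C (aromatic): 1 H each → 10
  2 × C (aromatic): no H
  Total hydrogens = 10.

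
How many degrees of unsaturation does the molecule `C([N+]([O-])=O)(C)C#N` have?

Molecular formula from the SMILES: C3H4N2O2.
DoU = (2C + 2 + N − H − X)/2 = (2·3 + 2 + 2 − 4 − 0)/2 = 6/2 = 3.
(Structurally: 0 ring(s) + 3 π bond(s) = 3.)

3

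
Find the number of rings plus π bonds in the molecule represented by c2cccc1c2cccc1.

Molecular formula from the SMILES: C10H8.
DoU = (2C + 2 + N − H − X)/2 = (2·10 + 2 + 0 − 8 − 0)/2 = 14/2 = 7.
(Structurally: 2 ring(s) + 5 π bond(s) = 7.)

7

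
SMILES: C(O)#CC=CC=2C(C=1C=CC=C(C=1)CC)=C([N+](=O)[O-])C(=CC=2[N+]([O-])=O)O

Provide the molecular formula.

C18H14N2O6

Heavy atoms from the SMILES: 18 C, 2 N, 6 O.
Implicit hydrogens by atom environment:
  7 × C (aromatic): no H
  5 × C (aromatic): 1 H each → 5
  2 × C: 1 H each → 2
  2 × C: no H
  2 × N (charge +1): no H
  2 × O: 1 H each → 2
  2 × O: no H
  2 × O (charge -1): no H
  1 × C: 3 H
  1 × C: 2 H
  Total hydrogens = 14.
Molecular formula: C18H14N2O6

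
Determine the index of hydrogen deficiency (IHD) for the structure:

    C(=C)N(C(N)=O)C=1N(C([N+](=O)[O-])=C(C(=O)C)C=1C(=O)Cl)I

8

Molecular formula from the SMILES: C10H8ClIN4O5.
DoU = (2C + 2 + N − H − X)/2 = (2·10 + 2 + 4 − 8 − 2)/2 = 16/2 = 8.
(Structurally: 1 ring(s) + 7 π bond(s) = 8.)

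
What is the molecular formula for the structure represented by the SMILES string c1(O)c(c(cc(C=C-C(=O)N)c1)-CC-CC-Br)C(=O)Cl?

Heavy atoms from the SMILES: 1 Br, 14 C, 1 Cl, 1 N, 3 O.
Implicit hydrogens by atom environment:
  4 × C: 2 H each → 8
  4 × C (aromatic): no H
  2 × C (aromatic): 1 H each → 2
  2 × C: 1 H each → 2
  2 × C: no H
  2 × O: no H
  1 × Br: no H
  1 × Cl: no H
  1 × N: 2 H
  1 × O: 1 H
  Total hydrogens = 15.
Molecular formula: C14H15BrClNO3

C14H15BrClNO3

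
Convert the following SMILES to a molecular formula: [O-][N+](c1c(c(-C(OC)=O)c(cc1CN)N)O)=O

C9H11N3O5

Heavy atoms from the SMILES: 9 C, 3 N, 5 O.
Implicit hydrogens by atom environment:
  5 × C (aromatic): no H
  3 × O: no H
  2 × N: 2 H each → 4
  1 × C: 3 H
  1 × C: 2 H
  1 × C (aromatic): 1 H
  1 × C: no H
  1 × N (charge +1): no H
  1 × O: 1 H
  1 × O (charge -1): no H
  Total hydrogens = 11.
Molecular formula: C9H11N3O5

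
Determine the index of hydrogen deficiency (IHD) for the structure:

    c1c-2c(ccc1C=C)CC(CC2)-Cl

6

Molecular formula from the SMILES: C12H13Cl.
DoU = (2C + 2 + N − H − X)/2 = (2·12 + 2 + 0 − 13 − 1)/2 = 12/2 = 6.
(Structurally: 2 ring(s) + 4 π bond(s) = 6.)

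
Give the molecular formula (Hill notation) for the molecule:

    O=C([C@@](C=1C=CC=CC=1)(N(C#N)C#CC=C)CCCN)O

C16H17N3O2

Heavy atoms from the SMILES: 16 C, 3 N, 2 O.
Implicit hydrogens by atom environment:
  5 × C (aromatic): 1 H each → 5
  5 × C: no H
  4 × C: 2 H each → 8
  2 × N: no H
  1 × C: 1 H
  1 × C (aromatic): no H
  1 × N: 2 H
  1 × O: 1 H
  1 × O: no H
  Total hydrogens = 17.
Molecular formula: C16H17N3O2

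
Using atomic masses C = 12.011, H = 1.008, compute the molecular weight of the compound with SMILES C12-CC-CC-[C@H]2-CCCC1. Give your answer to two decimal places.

Molecular formula: C10H18.
M = 10×12.011 + 18×1.008 = 138.25 g/mol.

138.25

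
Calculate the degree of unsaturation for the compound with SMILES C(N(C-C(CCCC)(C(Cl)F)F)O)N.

Molecular formula from the SMILES: C8H17ClF2N2O.
DoU = (2C + 2 + N − H − X)/2 = (2·8 + 2 + 2 − 17 − 3)/2 = 0/2 = 0.
(Structurally: 0 ring(s) + 0 π bond(s) = 0.)

0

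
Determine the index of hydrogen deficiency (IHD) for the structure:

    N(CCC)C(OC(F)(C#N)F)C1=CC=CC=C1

Molecular formula from the SMILES: C12H14F2N2O.
DoU = (2C + 2 + N − H − X)/2 = (2·12 + 2 + 2 − 14 − 2)/2 = 12/2 = 6.
(Structurally: 1 ring(s) + 5 π bond(s) = 6.)

6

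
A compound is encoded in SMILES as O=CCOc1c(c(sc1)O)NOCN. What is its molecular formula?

C7H10N2O4S

Heavy atoms from the SMILES: 7 C, 2 N, 4 O, 1 S.
Implicit hydrogens by atom environment:
  3 × C (aromatic): no H
  3 × O: no H
  2 × C: 2 H each → 4
  1 × C (aromatic): 1 H
  1 × C: 1 H
  1 × N: 2 H
  1 × N: 1 H
  1 × O: 1 H
  1 × S (aromatic): no H
  Total hydrogens = 10.
Molecular formula: C7H10N2O4S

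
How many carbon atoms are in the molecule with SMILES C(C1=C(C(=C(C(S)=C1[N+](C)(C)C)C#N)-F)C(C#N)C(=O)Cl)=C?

The symbol for carbon appears 15 times in the SMILES. (Cl is a single chlorine, not C + l.)

15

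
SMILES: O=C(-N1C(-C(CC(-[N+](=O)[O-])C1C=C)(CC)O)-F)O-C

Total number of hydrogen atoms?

Hydrogens are implicit in SMILES; fill each atom to its normal valence:
  4 × C: 1 H each → 4
  3 × C: 2 H each → 6
  3 × O: no H
  2 × C: 3 H each → 6
  2 × C: no H
  1 × F: no H
  1 × N: no H
  1 × N (charge +1): no H
  1 × O: 1 H
  1 × O (charge -1): no H
  Total hydrogens = 17.

17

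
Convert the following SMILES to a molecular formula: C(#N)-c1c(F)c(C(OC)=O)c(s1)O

C7H4FNO3S

Heavy atoms from the SMILES: 7 C, 1 F, 1 N, 3 O, 1 S.
Implicit hydrogens by atom environment:
  4 × C (aromatic): no H
  2 × C: no H
  2 × O: no H
  1 × C: 3 H
  1 × F: no H
  1 × N: no H
  1 × O: 1 H
  1 × S (aromatic): no H
  Total hydrogens = 4.
Molecular formula: C7H4FNO3S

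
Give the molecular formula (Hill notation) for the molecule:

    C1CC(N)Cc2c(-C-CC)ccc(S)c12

C13H19NS

Heavy atoms from the SMILES: 13 C, 1 N, 1 S.
Implicit hydrogens by atom environment:
  5 × C: 2 H each → 10
  4 × C (aromatic): no H
  2 × C (aromatic): 1 H each → 2
  1 × C: 3 H
  1 × C: 1 H
  1 × N: 2 H
  1 × S: 1 H
  Total hydrogens = 19.
Molecular formula: C13H19NS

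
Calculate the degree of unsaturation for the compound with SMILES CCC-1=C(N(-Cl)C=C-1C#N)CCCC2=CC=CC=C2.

9

Molecular formula from the SMILES: C16H17ClN2.
DoU = (2C + 2 + N − H − X)/2 = (2·16 + 2 + 2 − 17 − 1)/2 = 18/2 = 9.
(Structurally: 2 ring(s) + 7 π bond(s) = 9.)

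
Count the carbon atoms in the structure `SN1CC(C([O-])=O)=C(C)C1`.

6

The symbol for carbon appears 6 times in the SMILES.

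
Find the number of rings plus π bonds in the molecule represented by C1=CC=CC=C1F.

Molecular formula from the SMILES: C6H5F.
DoU = (2C + 2 + N − H − X)/2 = (2·6 + 2 + 0 − 5 − 1)/2 = 8/2 = 4.
(Structurally: 1 ring(s) + 3 π bond(s) = 4.)

4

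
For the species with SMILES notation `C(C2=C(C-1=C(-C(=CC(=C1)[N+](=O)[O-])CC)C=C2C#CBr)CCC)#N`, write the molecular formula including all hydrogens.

Heavy atoms from the SMILES: 1 Br, 18 C, 2 N, 2 O.
Implicit hydrogens by atom environment:
  7 × C (aromatic): no H
  3 × C: 2 H each → 6
  3 × C (aromatic): 1 H each → 3
  3 × C: no H
  2 × C: 3 H each → 6
  1 × Br: no H
  1 × N (charge +1): no H
  1 × N: no H
  1 × O: no H
  1 × O (charge -1): no H
  Total hydrogens = 15.
Molecular formula: C18H15BrN2O2

C18H15BrN2O2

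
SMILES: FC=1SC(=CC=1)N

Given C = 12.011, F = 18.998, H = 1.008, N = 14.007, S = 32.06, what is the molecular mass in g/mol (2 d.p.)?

117.14

Molecular formula: C4H4FNS.
M = 4×12.011 + 1×18.998 + 4×1.008 + 1×14.007 + 1×32.06 = 117.14 g/mol.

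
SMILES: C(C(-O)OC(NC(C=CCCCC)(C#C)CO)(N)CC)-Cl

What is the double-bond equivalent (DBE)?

Molecular formula from the SMILES: C15H27ClN2O3.
DoU = (2C + 2 + N − H − X)/2 = (2·15 + 2 + 2 − 27 − 1)/2 = 6/2 = 3.
(Structurally: 0 ring(s) + 3 π bond(s) = 3.)

3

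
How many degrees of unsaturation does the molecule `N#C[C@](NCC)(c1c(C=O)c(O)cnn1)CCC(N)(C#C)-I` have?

Molecular formula from the SMILES: C14H16IN5O2.
DoU = (2C + 2 + N − H − X)/2 = (2·14 + 2 + 5 − 16 − 1)/2 = 18/2 = 9.
(Structurally: 1 ring(s) + 8 π bond(s) = 9.)

9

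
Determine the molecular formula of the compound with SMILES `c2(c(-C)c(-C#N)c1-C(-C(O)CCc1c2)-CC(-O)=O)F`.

C14H14FNO3

Heavy atoms from the SMILES: 14 C, 1 F, 1 N, 3 O.
Implicit hydrogens by atom environment:
  5 × C (aromatic): no H
  3 × C: 2 H each → 6
  2 × C: 1 H each → 2
  2 × C: no H
  2 × O: 1 H each → 2
  1 × C: 3 H
  1 × C (aromatic): 1 H
  1 × F: no H
  1 × N: no H
  1 × O: no H
  Total hydrogens = 14.
Molecular formula: C14H14FNO3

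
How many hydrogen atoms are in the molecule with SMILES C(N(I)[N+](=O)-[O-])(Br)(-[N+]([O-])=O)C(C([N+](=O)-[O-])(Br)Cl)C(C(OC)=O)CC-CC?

14

Hydrogens are implicit in SMILES; fill each atom to its normal valence:
  5 × O: no H
  3 × C: 2 H each → 6
  3 × C: no H
  3 × N (charge +1): no H
  3 × O (charge -1): no H
  2 × Br: no H
  2 × C: 3 H each → 6
  2 × C: 1 H each → 2
  1 × Cl: no H
  1 × I: no H
  1 × N: no H
  Total hydrogens = 14.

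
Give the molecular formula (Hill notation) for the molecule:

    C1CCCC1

Heavy atoms from the SMILES: 5 C.
Implicit hydrogens by atom environment:
  5 × C: 2 H each → 10
  Total hydrogens = 10.
Molecular formula: C5H10

C5H10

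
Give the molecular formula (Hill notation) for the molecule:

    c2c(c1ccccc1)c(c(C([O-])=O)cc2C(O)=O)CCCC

Heavy atoms from the SMILES: 18 C, 4 O.
Implicit hydrogens by atom environment:
  7 × C (aromatic): 1 H each → 7
  5 × C (aromatic): no H
  3 × C: 2 H each → 6
  2 × C: no H
  2 × O: no H
  1 × C: 3 H
  1 × O: 1 H
  1 × O (charge -1): no H
  Total hydrogens = 17.
Net charge -1.
Molecular formula: C18H17O4-

C18H17O4-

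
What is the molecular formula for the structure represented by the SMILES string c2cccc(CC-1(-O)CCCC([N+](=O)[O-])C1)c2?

C13H17NO3

Heavy atoms from the SMILES: 13 C, 1 N, 3 O.
Implicit hydrogens by atom environment:
  5 × C: 2 H each → 10
  5 × C (aromatic): 1 H each → 5
  1 × C: 1 H
  1 × C: no H
  1 × C (aromatic): no H
  1 × N (charge +1): no H
  1 × O: 1 H
  1 × O: no H
  1 × O (charge -1): no H
  Total hydrogens = 17.
Molecular formula: C13H17NO3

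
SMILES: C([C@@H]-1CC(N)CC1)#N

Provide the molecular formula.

Heavy atoms from the SMILES: 6 C, 2 N.
Implicit hydrogens by atom environment:
  3 × C: 2 H each → 6
  2 × C: 1 H each → 2
  1 × C: no H
  1 × N: 2 H
  1 × N: no H
  Total hydrogens = 10.
Molecular formula: C6H10N2

C6H10N2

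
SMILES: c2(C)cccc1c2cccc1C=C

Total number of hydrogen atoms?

Hydrogens are implicit in SMILES; fill each atom to its normal valence:
  6 × C (aromatic): 1 H each → 6
  4 × C (aromatic): no H
  1 × C: 3 H
  1 × C: 2 H
  1 × C: 1 H
  Total hydrogens = 12.

12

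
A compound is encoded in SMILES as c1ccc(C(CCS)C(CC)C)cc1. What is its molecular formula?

Heavy atoms from the SMILES: 13 C, 1 S.
Implicit hydrogens by atom environment:
  5 × C (aromatic): 1 H each → 5
  3 × C: 2 H each → 6
  2 × C: 3 H each → 6
  2 × C: 1 H each → 2
  1 × C (aromatic): no H
  1 × S: 1 H
  Total hydrogens = 20.
Molecular formula: C13H20S

C13H20S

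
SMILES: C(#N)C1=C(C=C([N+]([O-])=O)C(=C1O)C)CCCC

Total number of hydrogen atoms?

Hydrogens are implicit in SMILES; fill each atom to its normal valence:
  5 × C (aromatic): no H
  3 × C: 2 H each → 6
  2 × C: 3 H each → 6
  1 × C (aromatic): 1 H
  1 × C: no H
  1 × N: no H
  1 × N (charge +1): no H
  1 × O: 1 H
  1 × O: no H
  1 × O (charge -1): no H
  Total hydrogens = 14.

14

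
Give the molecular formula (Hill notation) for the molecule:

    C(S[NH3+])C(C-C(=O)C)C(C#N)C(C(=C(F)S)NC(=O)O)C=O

C12H17FN3O4S2+

Heavy atoms from the SMILES: 12 C, 1 F, 3 N, 4 O, 2 S.
Implicit hydrogens by atom environment:
  5 × C: no H
  4 × C: 1 H each → 4
  3 × O: no H
  2 × C: 2 H each → 4
  1 × C: 3 H
  1 × F: no H
  1 × N (charge +1): 3 H
  1 × N: 1 H
  1 × N: no H
  1 × O: 1 H
  1 × S: 1 H
  1 × S: no H
  Total hydrogens = 17.
Net charge +1.
Molecular formula: C12H17FN3O4S2+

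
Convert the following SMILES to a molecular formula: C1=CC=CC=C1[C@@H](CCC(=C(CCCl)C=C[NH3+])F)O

Heavy atoms from the SMILES: 15 C, 1 Cl, 1 F, 1 N, 1 O.
Implicit hydrogens by atom environment:
  5 × C (aromatic): 1 H each → 5
  4 × C: 2 H each → 8
  3 × C: 1 H each → 3
  2 × C: no H
  1 × C (aromatic): no H
  1 × Cl: no H
  1 × F: no H
  1 × N (charge +1): 3 H
  1 × O: 1 H
  Total hydrogens = 20.
Net charge +1.
Molecular formula: C15H20ClFNO+

C15H20ClFNO+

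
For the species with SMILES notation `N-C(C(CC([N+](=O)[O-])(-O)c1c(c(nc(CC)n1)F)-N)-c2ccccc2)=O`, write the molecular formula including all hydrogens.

C16H18FN5O4

Heavy atoms from the SMILES: 16 C, 1 F, 5 N, 4 O.
Implicit hydrogens by atom environment:
  5 × C (aromatic): 1 H each → 5
  5 × C (aromatic): no H
  2 × C: 2 H each → 4
  2 × C: no H
  2 × N: 2 H each → 4
  2 × N (aromatic): no H
  2 × O: no H
  1 × C: 3 H
  1 × C: 1 H
  1 × F: no H
  1 × N (charge +1): no H
  1 × O: 1 H
  1 × O (charge -1): no H
  Total hydrogens = 18.
Molecular formula: C16H18FN5O4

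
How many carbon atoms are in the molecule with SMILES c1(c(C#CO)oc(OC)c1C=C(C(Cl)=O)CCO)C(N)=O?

13

The symbol for carbon appears 13 times in the SMILES. Lowercase c denotes aromatic carbon and counts toward C.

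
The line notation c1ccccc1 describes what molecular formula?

Heavy atoms from the SMILES: 6 C.
Implicit hydrogens by atom environment:
  6 × C (aromatic): 1 H each → 6
  Total hydrogens = 6.
Molecular formula: C6H6

C6H6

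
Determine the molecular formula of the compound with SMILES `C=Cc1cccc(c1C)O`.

Heavy atoms from the SMILES: 9 C, 1 O.
Implicit hydrogens by atom environment:
  3 × C (aromatic): 1 H each → 3
  3 × C (aromatic): no H
  1 × C: 3 H
  1 × C: 2 H
  1 × C: 1 H
  1 × O: 1 H
  Total hydrogens = 10.
Molecular formula: C9H10O

C9H10O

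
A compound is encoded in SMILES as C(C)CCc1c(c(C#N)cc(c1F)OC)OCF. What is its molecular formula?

C13H15F2NO2

Heavy atoms from the SMILES: 13 C, 2 F, 1 N, 2 O.
Implicit hydrogens by atom environment:
  5 × C (aromatic): no H
  4 × C: 2 H each → 8
  2 × C: 3 H each → 6
  2 × F: no H
  2 × O: no H
  1 × C (aromatic): 1 H
  1 × C: no H
  1 × N: no H
  Total hydrogens = 15.
Molecular formula: C13H15F2NO2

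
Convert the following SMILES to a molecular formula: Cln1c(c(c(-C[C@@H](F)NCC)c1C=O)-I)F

C9H10ClF2IN2O

Heavy atoms from the SMILES: 9 C, 1 Cl, 2 F, 1 I, 2 N, 1 O.
Implicit hydrogens by atom environment:
  4 × C (aromatic): no H
  2 × C: 2 H each → 4
  2 × C: 1 H each → 2
  2 × F: no H
  1 × C: 3 H
  1 × Cl: no H
  1 × I: no H
  1 × N: 1 H
  1 × N (aromatic): no H
  1 × O: no H
  Total hydrogens = 10.
Molecular formula: C9H10ClF2IN2O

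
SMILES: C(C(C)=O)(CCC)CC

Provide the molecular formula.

C8H16O

Heavy atoms from the SMILES: 8 C, 1 O.
Implicit hydrogens by atom environment:
  3 × C: 3 H each → 9
  3 × C: 2 H each → 6
  1 × C: 1 H
  1 × C: no H
  1 × O: no H
  Total hydrogens = 16.
Molecular formula: C8H16O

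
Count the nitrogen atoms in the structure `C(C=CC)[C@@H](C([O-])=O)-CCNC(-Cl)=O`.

The symbol for nitrogen appears 1 time in the SMILES.

1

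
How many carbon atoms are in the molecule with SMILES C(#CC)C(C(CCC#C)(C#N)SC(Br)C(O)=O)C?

The symbol for carbon appears 13 times in the SMILES.

13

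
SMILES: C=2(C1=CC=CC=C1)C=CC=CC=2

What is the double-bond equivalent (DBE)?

Molecular formula from the SMILES: C12H10.
DoU = (2C + 2 + N − H − X)/2 = (2·12 + 2 + 0 − 10 − 0)/2 = 16/2 = 8.
(Structurally: 2 ring(s) + 6 π bond(s) = 8.)

8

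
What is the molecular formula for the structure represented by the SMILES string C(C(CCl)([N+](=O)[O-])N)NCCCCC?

C8H18ClN3O2

Heavy atoms from the SMILES: 8 C, 1 Cl, 3 N, 2 O.
Implicit hydrogens by atom environment:
  6 × C: 2 H each → 12
  1 × C: 3 H
  1 × C: no H
  1 × Cl: no H
  1 × N: 2 H
  1 × N: 1 H
  1 × N (charge +1): no H
  1 × O: no H
  1 × O (charge -1): no H
  Total hydrogens = 18.
Molecular formula: C8H18ClN3O2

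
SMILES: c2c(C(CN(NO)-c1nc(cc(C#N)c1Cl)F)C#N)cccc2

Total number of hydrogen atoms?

Hydrogens are implicit in SMILES; fill each atom to its normal valence:
  6 × C (aromatic): 1 H each → 6
  5 × C (aromatic): no H
  3 × N: no H
  2 × C: no H
  1 × C: 2 H
  1 × C: 1 H
  1 × Cl: no H
  1 × F: no H
  1 × N: 1 H
  1 × N (aromatic): no H
  1 × O: 1 H
  Total hydrogens = 11.

11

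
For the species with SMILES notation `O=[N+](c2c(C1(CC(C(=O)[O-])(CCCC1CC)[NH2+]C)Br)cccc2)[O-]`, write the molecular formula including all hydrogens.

Heavy atoms from the SMILES: 1 Br, 17 C, 2 N, 4 O.
Implicit hydrogens by atom environment:
  5 × C: 2 H each → 10
  4 × C (aromatic): 1 H each → 4
  3 × C: no H
  2 × C: 3 H each → 6
  2 × C (aromatic): no H
  2 × O: no H
  2 × O (charge -1): no H
  1 × Br: no H
  1 × C: 1 H
  1 × N (charge +1): 2 H
  1 × N (charge +1): no H
  Total hydrogens = 23.
Molecular formula: C17H23BrN2O4

C17H23BrN2O4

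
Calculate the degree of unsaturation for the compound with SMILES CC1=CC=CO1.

Molecular formula from the SMILES: C5H6O.
DoU = (2C + 2 + N − H − X)/2 = (2·5 + 2 + 0 − 6 − 0)/2 = 6/2 = 3.
(Structurally: 1 ring(s) + 2 π bond(s) = 3.)

3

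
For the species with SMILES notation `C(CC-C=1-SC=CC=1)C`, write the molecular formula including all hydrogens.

Heavy atoms from the SMILES: 8 C, 1 S.
Implicit hydrogens by atom environment:
  3 × C: 2 H each → 6
  3 × C (aromatic): 1 H each → 3
  1 × C: 3 H
  1 × C (aromatic): no H
  1 × S (aromatic): no H
  Total hydrogens = 12.
Molecular formula: C8H12S

C8H12S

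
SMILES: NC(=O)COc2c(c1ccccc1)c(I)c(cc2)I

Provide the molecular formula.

Heavy atoms from the SMILES: 14 C, 2 I, 1 N, 2 O.
Implicit hydrogens by atom environment:
  7 × C (aromatic): 1 H each → 7
  5 × C (aromatic): no H
  2 × I: no H
  2 × O: no H
  1 × C: 2 H
  1 × C: no H
  1 × N: 2 H
  Total hydrogens = 11.
Molecular formula: C14H11I2NO2

C14H11I2NO2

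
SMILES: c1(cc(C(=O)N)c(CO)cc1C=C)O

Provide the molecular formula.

Heavy atoms from the SMILES: 10 C, 1 N, 3 O.
Implicit hydrogens by atom environment:
  4 × C (aromatic): no H
  2 × C: 2 H each → 4
  2 × C (aromatic): 1 H each → 2
  2 × O: 1 H each → 2
  1 × C: 1 H
  1 × C: no H
  1 × N: 2 H
  1 × O: no H
  Total hydrogens = 11.
Molecular formula: C10H11NO3

C10H11NO3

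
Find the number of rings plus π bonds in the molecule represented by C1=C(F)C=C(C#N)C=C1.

6

Molecular formula from the SMILES: C7H4FN.
DoU = (2C + 2 + N − H − X)/2 = (2·7 + 2 + 1 − 4 − 1)/2 = 12/2 = 6.
(Structurally: 1 ring(s) + 5 π bond(s) = 6.)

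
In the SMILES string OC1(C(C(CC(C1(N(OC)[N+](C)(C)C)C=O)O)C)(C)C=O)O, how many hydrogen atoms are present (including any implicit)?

27

Hydrogens are implicit in SMILES; fill each atom to its normal valence:
  6 × C: 3 H each → 18
  4 × C: 1 H each → 4
  3 × C: no H
  3 × O: 1 H each → 3
  3 × O: no H
  1 × C: 2 H
  1 × N: no H
  1 × N (charge +1): no H
  Total hydrogens = 27.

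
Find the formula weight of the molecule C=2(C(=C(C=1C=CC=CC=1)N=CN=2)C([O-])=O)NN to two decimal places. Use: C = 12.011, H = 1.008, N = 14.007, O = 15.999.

229.22

Molecular formula: C11H9N4O2-.
M = 11×12.011 + 9×1.008 + 4×14.007 + 2×15.999 = 229.22 g/mol.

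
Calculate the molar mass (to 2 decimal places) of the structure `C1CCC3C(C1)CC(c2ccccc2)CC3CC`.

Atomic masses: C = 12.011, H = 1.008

Molecular formula: C18H26.
M = 18×12.011 + 26×1.008 = 242.41 g/mol.

242.41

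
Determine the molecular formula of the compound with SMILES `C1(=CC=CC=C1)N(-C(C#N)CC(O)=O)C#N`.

Heavy atoms from the SMILES: 11 C, 3 N, 2 O.
Implicit hydrogens by atom environment:
  5 × C (aromatic): 1 H each → 5
  3 × C: no H
  3 × N: no H
  1 × C: 2 H
  1 × C: 1 H
  1 × C (aromatic): no H
  1 × O: 1 H
  1 × O: no H
  Total hydrogens = 9.
Molecular formula: C11H9N3O2

C11H9N3O2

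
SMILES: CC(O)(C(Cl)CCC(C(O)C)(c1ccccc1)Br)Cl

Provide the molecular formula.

C14H19BrCl2O2

Heavy atoms from the SMILES: 1 Br, 14 C, 2 Cl, 2 O.
Implicit hydrogens by atom environment:
  5 × C (aromatic): 1 H each → 5
  2 × C: 3 H each → 6
  2 × C: 2 H each → 4
  2 × C: 1 H each → 2
  2 × C: no H
  2 × Cl: no H
  2 × O: 1 H each → 2
  1 × Br: no H
  1 × C (aromatic): no H
  Total hydrogens = 19.
Molecular formula: C14H19BrCl2O2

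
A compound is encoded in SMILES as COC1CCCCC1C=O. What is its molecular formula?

Heavy atoms from the SMILES: 8 C, 2 O.
Implicit hydrogens by atom environment:
  4 × C: 2 H each → 8
  3 × C: 1 H each → 3
  2 × O: no H
  1 × C: 3 H
  Total hydrogens = 14.
Molecular formula: C8H14O2

C8H14O2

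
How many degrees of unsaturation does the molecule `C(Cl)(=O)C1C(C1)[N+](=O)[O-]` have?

3

Molecular formula from the SMILES: C4H4ClNO3.
DoU = (2C + 2 + N − H − X)/2 = (2·4 + 2 + 1 − 4 − 1)/2 = 6/2 = 3.
(Structurally: 1 ring(s) + 2 π bond(s) = 3.)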